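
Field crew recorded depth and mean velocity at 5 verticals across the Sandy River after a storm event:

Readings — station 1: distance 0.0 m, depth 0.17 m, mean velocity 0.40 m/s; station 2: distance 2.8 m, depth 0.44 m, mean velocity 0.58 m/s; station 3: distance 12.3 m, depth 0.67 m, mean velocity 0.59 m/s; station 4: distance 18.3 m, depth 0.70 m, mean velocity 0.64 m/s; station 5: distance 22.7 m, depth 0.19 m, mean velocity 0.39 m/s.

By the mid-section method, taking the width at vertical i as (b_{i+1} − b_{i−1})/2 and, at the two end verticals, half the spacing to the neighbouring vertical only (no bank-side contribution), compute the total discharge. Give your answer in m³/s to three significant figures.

7.22 m³/s

w_1 = (2.8 − 0.0)/2 = 1.4 m; q_1 = 0.40 × 0.17 × 1.4 = 0.09520 m³/s
w_2 = (12.3 − 0.0)/2 = 6.15 m; q_2 = 0.58 × 0.44 × 6.15 = 1.569 m³/s
w_3 = (18.3 − 2.8)/2 = 7.75 m; q_3 = 0.59 × 0.67 × 7.75 = 3.064 m³/s
w_4 = (22.7 − 12.3)/2 = 5.2 m; q_4 = 0.64 × 0.70 × 5.2 = 2.330 m³/s
w_5 = (22.7 − 18.3)/2 = 2.2 m; q_5 = 0.39 × 0.19 × 2.2 = 0.1630 m³/s
Q = Σ qᵢ = 7.221 m³/s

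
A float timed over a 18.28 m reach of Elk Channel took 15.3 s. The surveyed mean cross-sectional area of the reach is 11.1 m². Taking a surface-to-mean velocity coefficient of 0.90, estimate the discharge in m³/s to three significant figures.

v_surface = L / t̄ = 18.28 / 15.3 = 1.195 m/s
v_mean = 0.90 × 1.195 = 1.075 m/s
Q = A × v_mean = 11.1 × 1.075 = 11.94 m³/s

11.9 m³/s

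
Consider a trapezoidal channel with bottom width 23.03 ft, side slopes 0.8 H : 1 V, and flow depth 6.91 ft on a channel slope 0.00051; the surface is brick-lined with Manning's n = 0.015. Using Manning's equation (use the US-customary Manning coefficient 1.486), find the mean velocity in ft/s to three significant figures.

A = (b + z·y)·y = (23.03 + 0.8×6.91)×6.91 = 197.3 ft²
P = b + 2y√(1+z²) = 23.03 + 2×6.91×√(1+0.8²) = 40.73 ft
R = A/P = 197.3/40.73 = 4.845 ft
Q = (1.486/n)·A·R^(2/3)·S^(1/2) = (1.486/0.015) × 197.3 × 4.845^(2/3) × 0.00051^(1/2) = 1264 ft³/s
V = Q/A = 1264/197.3 = 6.406 ft/s

6.41 ft/s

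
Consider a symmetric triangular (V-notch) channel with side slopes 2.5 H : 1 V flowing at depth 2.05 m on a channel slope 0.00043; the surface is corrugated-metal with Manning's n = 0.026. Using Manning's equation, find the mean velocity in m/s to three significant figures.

A = z·y² = 2.5×2.05² = 10.51 m²
P = 2y√(1+z²) = 2×2.05×√(1+2.5²) = 11.04 m
R = A/P = 10.51/11.04 = 0.9517 m
Q = (1/n)·A·R^(2/3)·S^(1/2) = (1/0.026) × 10.51 × 0.9517^(2/3) × 0.00043^(1/2) = 8.107 m³/s
V = Q/A = 8.107/10.51 = 0.7717 m/s

0.772 m/s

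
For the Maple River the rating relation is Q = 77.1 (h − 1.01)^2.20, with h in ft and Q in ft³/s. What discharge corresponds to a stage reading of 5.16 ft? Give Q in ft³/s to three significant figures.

Q = 77.1 × (5.16 − 1.01)^2.20 = 77.1 × 4.15^2.20 = 1765 ft³/s

1770 ft³/s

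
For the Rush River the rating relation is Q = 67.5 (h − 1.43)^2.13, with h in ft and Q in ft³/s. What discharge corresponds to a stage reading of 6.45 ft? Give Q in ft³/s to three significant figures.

Q = 67.5 × (6.45 − 1.43)^2.13 = 67.5 × 5.02^2.13 = 2098 ft³/s

2100 ft³/s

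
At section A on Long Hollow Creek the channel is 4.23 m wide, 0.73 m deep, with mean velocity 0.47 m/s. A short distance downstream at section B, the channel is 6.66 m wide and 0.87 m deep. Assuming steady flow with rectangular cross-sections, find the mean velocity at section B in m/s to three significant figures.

Q = A₁V₁ = (4.23×0.73) × 0.47 = 1.451 m³/s
A₂ = 6.66 × 0.87 = 5.794 m²
V₂ = Q/A₂ = 1.451/5.794 = 0.2505 m/s

0.250 m/s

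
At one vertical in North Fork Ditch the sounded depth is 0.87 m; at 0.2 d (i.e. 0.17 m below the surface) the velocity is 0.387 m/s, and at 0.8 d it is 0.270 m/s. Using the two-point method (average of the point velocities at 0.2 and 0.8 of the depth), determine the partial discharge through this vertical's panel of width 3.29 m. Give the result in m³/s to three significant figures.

v̄ = (0.387 + 0.270) / 2 = 0.3285 m/s
q = v̄ × d × w = 0.3285 × 0.87 × 3.29 = 0.9403 m³/s

0.940 m³/s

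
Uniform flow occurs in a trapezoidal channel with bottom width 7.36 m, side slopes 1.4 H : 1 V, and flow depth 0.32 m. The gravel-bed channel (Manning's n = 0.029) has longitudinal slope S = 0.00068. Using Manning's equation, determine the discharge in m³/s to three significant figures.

A = (b + z·y)·y = (7.36 + 1.4×0.32)×0.32 = 2.499 m²
P = b + 2y√(1+z²) = 7.36 + 2×0.32×√(1+1.4²) = 8.461 m
R = A/P = 2.499/8.461 = 0.2953 m
Q = (1/n)·A·R^(2/3)·S^(1/2) = (1/0.029) × 2.499 × 0.2953^(2/3) × 0.00068^(1/2) = 0.9963 m³/s

0.996 m³/s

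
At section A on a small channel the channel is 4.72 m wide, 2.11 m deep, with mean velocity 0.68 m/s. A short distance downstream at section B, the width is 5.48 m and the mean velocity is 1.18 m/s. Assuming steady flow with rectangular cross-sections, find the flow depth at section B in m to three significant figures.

1.05 m

Q = A₁V₁ = (4.72×2.11) × 0.68 = 6.772 m³/s
d₂ = Q/(b₂ V₂) = 6.772/(5.48×1.18) = 1.047 m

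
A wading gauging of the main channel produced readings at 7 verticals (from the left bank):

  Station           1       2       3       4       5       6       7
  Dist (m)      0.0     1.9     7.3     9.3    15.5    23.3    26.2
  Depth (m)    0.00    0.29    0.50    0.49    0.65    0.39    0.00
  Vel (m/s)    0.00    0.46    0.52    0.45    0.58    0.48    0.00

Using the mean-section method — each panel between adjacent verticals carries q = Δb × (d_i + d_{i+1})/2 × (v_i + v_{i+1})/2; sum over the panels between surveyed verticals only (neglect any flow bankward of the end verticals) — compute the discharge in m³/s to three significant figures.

5.69 m³/s

Panel 1-2: Δb = 1.9 m, d̄ = (0.00+0.29)/2 = 0.145, v̄ = (0.00+0.46)/2 = 0.23 → q = 1.9×0.145×0.23 = 0.06337 m³/s
Panel 2-3: Δb = 5.4 m, d̄ = (0.29+0.50)/2 = 0.395, v̄ = (0.46+0.52)/2 = 0.49 → q = 5.4×0.395×0.49 = 1.045 m³/s
Panel 3-4: Δb = 2 m, d̄ = (0.50+0.49)/2 = 0.495, v̄ = (0.52+0.45)/2 = 0.485 → q = 2×0.495×0.485 = 0.4802 m³/s
Panel 4-5: Δb = 6.2 m, d̄ = (0.49+0.65)/2 = 0.57, v̄ = (0.45+0.58)/2 = 0.515 → q = 6.2×0.57×0.515 = 1.820 m³/s
Panel 5-6: Δb = 7.8 m, d̄ = (0.65+0.39)/2 = 0.52, v̄ = (0.58+0.48)/2 = 0.53 → q = 7.8×0.52×0.53 = 2.150 m³/s
Panel 6-7: Δb = 2.9 m, d̄ = (0.39+0.00)/2 = 0.195, v̄ = (0.48+0.00)/2 = 0.24 → q = 2.9×0.195×0.24 = 0.1357 m³/s
Q = Σ q = 5.694 m³/s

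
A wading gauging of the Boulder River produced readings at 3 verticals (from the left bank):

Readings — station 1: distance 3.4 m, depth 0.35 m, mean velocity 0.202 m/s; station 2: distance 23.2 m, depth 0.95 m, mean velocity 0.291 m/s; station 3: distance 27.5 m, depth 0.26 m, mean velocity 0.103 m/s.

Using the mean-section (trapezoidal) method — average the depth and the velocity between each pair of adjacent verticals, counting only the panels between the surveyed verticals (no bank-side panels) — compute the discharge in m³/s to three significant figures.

Panel 1-2: Δb = 19.8 m, d̄ = (0.35+0.95)/2 = 0.65, v̄ = (0.202+0.291)/2 = 0.2465 → q = 19.8×0.65×0.2465 = 3.172 m³/s
Panel 2-3: Δb = 4.3 m, d̄ = (0.95+0.26)/2 = 0.605, v̄ = (0.291+0.103)/2 = 0.197 → q = 4.3×0.605×0.197 = 0.5125 m³/s
Q = Σ q = 3.685 m³/s

3.68 m³/s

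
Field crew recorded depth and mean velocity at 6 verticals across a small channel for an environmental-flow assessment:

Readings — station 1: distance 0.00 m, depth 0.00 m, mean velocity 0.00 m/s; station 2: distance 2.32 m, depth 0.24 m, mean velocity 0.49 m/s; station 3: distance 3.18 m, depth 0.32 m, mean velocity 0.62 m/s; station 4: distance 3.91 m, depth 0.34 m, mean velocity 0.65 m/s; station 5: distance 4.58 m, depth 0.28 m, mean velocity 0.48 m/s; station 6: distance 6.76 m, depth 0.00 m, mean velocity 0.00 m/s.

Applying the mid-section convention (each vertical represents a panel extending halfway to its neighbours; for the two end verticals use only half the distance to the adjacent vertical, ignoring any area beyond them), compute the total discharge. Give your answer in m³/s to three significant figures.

w_2 = (3.18 − 0.00)/2 = 1.59 m; q_2 = 0.49 × 0.24 × 1.59 = 0.1870 m³/s
w_3 = (3.91 − 2.32)/2 = 0.795 m; q_3 = 0.62 × 0.32 × 0.795 = 0.1577 m³/s
w_4 = (4.58 − 3.18)/2 = 0.7 m; q_4 = 0.65 × 0.34 × 0.7 = 0.1547 m³/s
w_5 = (6.76 − 3.91)/2 = 1.425 m; q_5 = 0.48 × 0.28 × 1.425 = 0.1915 m³/s
Stations 1, 6 contribute zero (depth or velocity is 0).
Q = Σ qᵢ = 0.6909 m³/s

0.691 m³/s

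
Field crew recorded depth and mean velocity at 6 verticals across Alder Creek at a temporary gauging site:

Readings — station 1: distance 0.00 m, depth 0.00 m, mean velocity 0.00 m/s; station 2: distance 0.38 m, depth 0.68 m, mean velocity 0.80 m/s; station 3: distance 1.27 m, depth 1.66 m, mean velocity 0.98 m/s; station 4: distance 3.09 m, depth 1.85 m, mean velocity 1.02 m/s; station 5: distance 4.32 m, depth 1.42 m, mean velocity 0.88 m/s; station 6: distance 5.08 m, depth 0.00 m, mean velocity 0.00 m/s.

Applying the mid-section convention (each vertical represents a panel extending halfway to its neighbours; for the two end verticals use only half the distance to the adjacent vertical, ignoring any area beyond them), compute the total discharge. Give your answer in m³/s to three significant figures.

w_2 = (1.27 − 0.00)/2 = 0.635 m; q_2 = 0.80 × 0.68 × 0.635 = 0.3454 m³/s
w_3 = (3.09 − 0.38)/2 = 1.355 m; q_3 = 0.98 × 1.66 × 1.355 = 2.204 m³/s
w_4 = (4.32 − 1.27)/2 = 1.525 m; q_4 = 1.02 × 1.85 × 1.525 = 2.878 m³/s
w_5 = (5.08 − 3.09)/2 = 0.995 m; q_5 = 0.88 × 1.42 × 0.995 = 1.243 m³/s
Stations 1, 6 contribute zero (depth or velocity is 0).
Q = Σ qᵢ = 6.671 m³/s

6.67 m³/s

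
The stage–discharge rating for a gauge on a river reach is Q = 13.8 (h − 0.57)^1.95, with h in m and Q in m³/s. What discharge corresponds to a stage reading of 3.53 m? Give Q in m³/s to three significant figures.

Q = 13.8 × (3.53 − 0.57)^1.95 = 13.8 × 2.96^1.95 = 114.5 m³/s

115 m³/s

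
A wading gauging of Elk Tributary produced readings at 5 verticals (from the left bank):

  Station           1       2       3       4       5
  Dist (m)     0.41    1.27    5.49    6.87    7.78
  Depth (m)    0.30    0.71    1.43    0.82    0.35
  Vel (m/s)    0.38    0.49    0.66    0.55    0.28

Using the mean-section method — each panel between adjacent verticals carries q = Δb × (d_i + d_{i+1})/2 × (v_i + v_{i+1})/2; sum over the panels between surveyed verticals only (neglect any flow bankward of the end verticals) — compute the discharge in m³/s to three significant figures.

Panel 1-2: Δb = 0.86 m, d̄ = (0.30+0.71)/2 = 0.505, v̄ = (0.38+0.49)/2 = 0.435 → q = 0.86×0.505×0.435 = 0.1889 m³/s
Panel 2-3: Δb = 4.22 m, d̄ = (0.71+1.43)/2 = 1.07, v̄ = (0.49+0.66)/2 = 0.575 → q = 4.22×1.07×0.575 = 2.596 m³/s
Panel 3-4: Δb = 1.38 m, d̄ = (1.43+0.82)/2 = 1.125, v̄ = (0.66+0.55)/2 = 0.605 → q = 1.38×1.125×0.605 = 0.9393 m³/s
Panel 4-5: Δb = 0.91 m, d̄ = (0.82+0.35)/2 = 0.585, v̄ = (0.55+0.28)/2 = 0.415 → q = 0.91×0.585×0.415 = 0.2209 m³/s
Q = Σ q = 3.945 m³/s

3.95 m³/s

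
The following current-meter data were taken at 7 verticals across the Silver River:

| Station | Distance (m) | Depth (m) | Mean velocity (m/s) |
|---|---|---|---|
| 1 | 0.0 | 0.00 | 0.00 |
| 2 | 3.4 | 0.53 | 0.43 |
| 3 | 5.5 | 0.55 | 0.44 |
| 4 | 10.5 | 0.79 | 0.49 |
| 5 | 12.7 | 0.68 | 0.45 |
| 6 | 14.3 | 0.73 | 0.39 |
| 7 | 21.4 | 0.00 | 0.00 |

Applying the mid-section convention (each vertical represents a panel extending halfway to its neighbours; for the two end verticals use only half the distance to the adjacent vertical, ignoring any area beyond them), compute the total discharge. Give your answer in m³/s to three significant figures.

4.70 m³/s

w_2 = (5.5 − 0.0)/2 = 2.75 m; q_2 = 0.43 × 0.53 × 2.75 = 0.6267 m³/s
w_3 = (10.5 − 3.4)/2 = 3.55 m; q_3 = 0.44 × 0.55 × 3.55 = 0.8591 m³/s
w_4 = (12.7 − 5.5)/2 = 3.6 m; q_4 = 0.49 × 0.79 × 3.6 = 1.394 m³/s
w_5 = (14.3 − 10.5)/2 = 1.9 m; q_5 = 0.45 × 0.68 × 1.9 = 0.5814 m³/s
w_6 = (21.4 − 12.7)/2 = 4.35 m; q_6 = 0.39 × 0.73 × 4.35 = 1.238 m³/s
Stations 1, 7 contribute zero (depth or velocity is 0).
Q = Σ qᵢ = 4.699 m³/s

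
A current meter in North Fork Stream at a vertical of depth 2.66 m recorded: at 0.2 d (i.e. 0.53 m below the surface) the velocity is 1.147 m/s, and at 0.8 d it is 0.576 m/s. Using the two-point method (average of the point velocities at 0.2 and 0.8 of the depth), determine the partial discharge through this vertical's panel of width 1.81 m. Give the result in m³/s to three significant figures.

v̄ = (1.147 + 0.576) / 2 = 0.8615 m/s
q = v̄ × d × w = 0.8615 × 2.66 × 1.81 = 4.148 m³/s

4.15 m³/s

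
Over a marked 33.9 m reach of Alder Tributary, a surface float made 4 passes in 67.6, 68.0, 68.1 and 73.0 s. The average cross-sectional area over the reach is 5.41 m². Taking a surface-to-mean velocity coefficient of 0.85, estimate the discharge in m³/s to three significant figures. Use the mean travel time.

2.25 m³/s

t̄ = (67.6 + 68.0 + 68.1 + 73.0) / 4 = 69.175 s
v_surface = L / t̄ = 33.9 / 69.175 = 0.4901 m/s
v_mean = 0.85 × 0.4901 = 0.4166 m/s
Q = A × v_mean = 5.41 × 0.4166 = 2.254 m³/s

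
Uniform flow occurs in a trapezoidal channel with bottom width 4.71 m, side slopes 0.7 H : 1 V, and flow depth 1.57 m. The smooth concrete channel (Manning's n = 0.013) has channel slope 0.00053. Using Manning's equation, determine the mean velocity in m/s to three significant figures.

1.85 m/s

A = (b + z·y)·y = (4.71 + 0.7×1.57)×1.57 = 9.120 m²
P = b + 2y√(1+z²) = 4.71 + 2×1.57×√(1+0.7²) = 8.543 m
R = A/P = 9.120/8.543 = 1.068 m
Q = (1/n)·A·R^(2/3)·S^(1/2) = (1/0.013) × 9.120 × 1.068^(2/3) × 0.00053^(1/2) = 16.87 m³/s
V = Q/A = 16.87/9.120 = 1.850 m/s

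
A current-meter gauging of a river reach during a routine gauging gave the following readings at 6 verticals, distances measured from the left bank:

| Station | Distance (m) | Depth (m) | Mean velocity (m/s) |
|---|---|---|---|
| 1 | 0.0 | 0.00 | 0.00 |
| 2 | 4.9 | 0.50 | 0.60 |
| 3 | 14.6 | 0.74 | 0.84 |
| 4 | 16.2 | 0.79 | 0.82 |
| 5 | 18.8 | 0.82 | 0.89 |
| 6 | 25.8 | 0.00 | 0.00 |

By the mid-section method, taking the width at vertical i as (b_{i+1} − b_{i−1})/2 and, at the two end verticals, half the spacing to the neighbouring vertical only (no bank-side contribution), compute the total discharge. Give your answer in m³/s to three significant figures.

10.6 m³/s

w_2 = (14.6 − 0.0)/2 = 7.3 m; q_2 = 0.60 × 0.50 × 7.3 = 2.190 m³/s
w_3 = (16.2 − 4.9)/2 = 5.65 m; q_3 = 0.84 × 0.74 × 5.65 = 3.512 m³/s
w_4 = (18.8 − 14.6)/2 = 2.1 m; q_4 = 0.82 × 0.79 × 2.1 = 1.360 m³/s
w_5 = (25.8 − 16.2)/2 = 4.8 m; q_5 = 0.89 × 0.82 × 4.8 = 3.503 m³/s
Stations 1, 6 contribute zero (depth or velocity is 0).
Q = Σ qᵢ = 10.57 m³/s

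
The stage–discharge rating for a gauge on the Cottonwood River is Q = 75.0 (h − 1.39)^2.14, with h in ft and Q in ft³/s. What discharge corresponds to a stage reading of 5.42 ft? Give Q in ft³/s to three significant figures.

Q = 75.0 × (5.42 − 1.39)^2.14 = 75.0 × 4.03^2.14 = 1481 ft³/s

1480 ft³/s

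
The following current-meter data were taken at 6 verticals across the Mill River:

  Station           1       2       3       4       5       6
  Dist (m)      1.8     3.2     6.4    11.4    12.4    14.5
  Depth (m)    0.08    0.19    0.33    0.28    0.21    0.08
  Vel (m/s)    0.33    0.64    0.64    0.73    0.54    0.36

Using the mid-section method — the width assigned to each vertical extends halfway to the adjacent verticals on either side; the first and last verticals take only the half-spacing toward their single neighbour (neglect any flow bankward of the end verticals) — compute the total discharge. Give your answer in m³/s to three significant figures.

1.98 m³/s

w_1 = (3.2 − 1.8)/2 = 0.7 m; q_1 = 0.33 × 0.08 × 0.7 = 0.01848 m³/s
w_2 = (6.4 − 1.8)/2 = 2.3 m; q_2 = 0.64 × 0.19 × 2.3 = 0.2797 m³/s
w_3 = (11.4 − 3.2)/2 = 4.1 m; q_3 = 0.64 × 0.33 × 4.1 = 0.8659 m³/s
w_4 = (12.4 − 6.4)/2 = 3 m; q_4 = 0.73 × 0.28 × 3 = 0.6132 m³/s
w_5 = (14.5 − 11.4)/2 = 1.55 m; q_5 = 0.54 × 0.21 × 1.55 = 0.1758 m³/s
w_6 = (14.5 − 12.4)/2 = 1.05 m; q_6 = 0.36 × 0.08 × 1.05 = 0.03024 m³/s
Q = Σ qᵢ = 1.983 m³/s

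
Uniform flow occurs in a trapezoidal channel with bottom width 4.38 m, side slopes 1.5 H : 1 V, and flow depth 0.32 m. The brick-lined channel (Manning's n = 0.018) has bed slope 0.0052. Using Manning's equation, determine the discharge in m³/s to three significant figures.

A = (b + z·y)·y = (4.38 + 1.5×0.32)×0.32 = 1.555 m²
P = b + 2y√(1+z²) = 4.38 + 2×0.32×√(1+1.5²) = 5.534 m
R = A/P = 1.555/5.534 = 0.2810 m
Q = (1/n)·A·R^(2/3)·S^(1/2) = (1/0.018) × 1.555 × 0.2810^(2/3) × 0.0052^(1/2) = 2.673 m³/s

2.67 m³/s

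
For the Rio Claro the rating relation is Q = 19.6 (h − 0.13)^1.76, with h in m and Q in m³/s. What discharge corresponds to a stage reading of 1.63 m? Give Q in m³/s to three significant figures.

Q = 19.6 × (1.63 − 0.13)^1.76 = 19.6 × 1.5^1.76 = 40.01 m³/s

40.0 m³/s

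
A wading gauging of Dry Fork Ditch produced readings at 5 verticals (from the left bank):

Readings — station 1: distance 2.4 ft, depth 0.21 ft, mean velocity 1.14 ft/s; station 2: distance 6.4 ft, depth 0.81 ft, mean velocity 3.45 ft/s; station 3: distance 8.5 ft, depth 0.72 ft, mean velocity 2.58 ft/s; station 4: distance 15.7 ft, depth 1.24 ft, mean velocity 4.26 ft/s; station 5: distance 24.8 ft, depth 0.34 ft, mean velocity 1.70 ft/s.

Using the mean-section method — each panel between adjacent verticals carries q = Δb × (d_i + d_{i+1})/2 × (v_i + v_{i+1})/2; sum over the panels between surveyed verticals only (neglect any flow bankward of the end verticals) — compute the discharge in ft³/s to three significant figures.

55.1 ft³/s

Panel 1-2: Δb = 4 ft, d̄ = (0.21+0.81)/2 = 0.51, v̄ = (1.14+3.45)/2 = 2.295 → q = 4×0.51×2.295 = 4.682 ft³/s
Panel 2-3: Δb = 2.1 ft, d̄ = (0.81+0.72)/2 = 0.765, v̄ = (3.45+2.58)/2 = 3.015 → q = 2.1×0.765×3.015 = 4.844 ft³/s
Panel 3-4: Δb = 7.2 ft, d̄ = (0.72+1.24)/2 = 0.98, v̄ = (2.58+4.26)/2 = 3.42 → q = 7.2×0.98×3.42 = 24.13 ft³/s
Panel 4-5: Δb = 9.1 ft, d̄ = (1.24+0.34)/2 = 0.79, v̄ = (4.26+1.70)/2 = 2.98 → q = 9.1×0.79×2.98 = 21.42 ft³/s
Q = Σ q = 55.08 ft³/s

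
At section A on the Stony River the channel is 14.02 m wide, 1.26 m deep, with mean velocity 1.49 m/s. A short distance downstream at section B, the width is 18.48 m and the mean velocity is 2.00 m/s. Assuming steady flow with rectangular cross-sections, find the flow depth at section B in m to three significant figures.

Q = A₁V₁ = (14.02×1.26) × 1.49 = 26.32 m³/s
d₂ = Q/(b₂ V₂) = 26.32/(18.48×2.00) = 0.7122 m

0.712 m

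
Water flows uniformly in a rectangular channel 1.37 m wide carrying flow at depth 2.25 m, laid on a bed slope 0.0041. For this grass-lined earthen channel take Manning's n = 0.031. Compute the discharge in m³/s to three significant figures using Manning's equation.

A = b·y = 1.37 × 2.25 = 3.083 m²
P = b + 2y = 1.37 + 2×2.25 = 5.870 m
R = A/P = 3.083/5.870 = 0.5251 m
Q = (1/n)·A·R^(2/3)·S^(1/2) = (1/0.031) × 3.083 × 0.5251^(2/3) × 0.0041^(1/2) = 4.144 m³/s

4.14 m³/s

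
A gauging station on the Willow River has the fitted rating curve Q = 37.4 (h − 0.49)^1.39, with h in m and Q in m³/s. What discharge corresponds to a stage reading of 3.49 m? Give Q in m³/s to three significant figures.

172 m³/s

Q = 37.4 × (3.49 − 0.49)^1.39 = 37.4 × 3^1.39 = 172.2 m³/s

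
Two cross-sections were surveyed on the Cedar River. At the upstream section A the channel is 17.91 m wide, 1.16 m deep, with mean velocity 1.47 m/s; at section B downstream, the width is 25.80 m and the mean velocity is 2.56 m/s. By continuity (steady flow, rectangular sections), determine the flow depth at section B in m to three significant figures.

Q = A₁V₁ = (17.91×1.16) × 1.47 = 30.54 m³/s
d₂ = Q/(b₂ V₂) = 30.54/(25.80×2.56) = 0.4624 m

0.462 m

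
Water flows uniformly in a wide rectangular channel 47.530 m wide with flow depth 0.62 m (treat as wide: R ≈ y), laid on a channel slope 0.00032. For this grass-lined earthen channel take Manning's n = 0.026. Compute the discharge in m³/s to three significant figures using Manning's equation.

14.7 m³/s

A = b·y = 47.530 × 0.62 = 29.47 m²
Wide channel: R ≈ y = 0.62 m
Q = (1/n)·A·R^(2/3)·S^(1/2) = (1/0.026) × 29.47 × 0.6200^(2/3) × 0.00032^(1/2) = 14.74 m³/s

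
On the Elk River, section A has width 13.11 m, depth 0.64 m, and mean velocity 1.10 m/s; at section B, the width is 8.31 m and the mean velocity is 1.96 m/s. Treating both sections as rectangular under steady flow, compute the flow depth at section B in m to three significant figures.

Q = A₁V₁ = (13.11×0.64) × 1.10 = 9.229 m³/s
d₂ = Q/(b₂ V₂) = 9.229/(8.31×1.96) = 0.5667 m

0.567 m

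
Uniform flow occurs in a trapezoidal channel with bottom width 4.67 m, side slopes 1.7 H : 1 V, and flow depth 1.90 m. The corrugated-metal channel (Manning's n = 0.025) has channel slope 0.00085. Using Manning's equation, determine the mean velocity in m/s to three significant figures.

A = (b + z·y)·y = (4.67 + 1.7×1.90)×1.90 = 15.01 m²
P = b + 2y√(1+z²) = 4.67 + 2×1.90×√(1+1.7²) = 12.16 m
R = A/P = 15.01/12.16 = 1.234 m
Q = (1/n)·A·R^(2/3)·S^(1/2) = (1/0.025) × 15.01 × 1.234^(2/3) × 0.00085^(1/2) = 20.14 m³/s
V = Q/A = 20.14/15.01 = 1.342 m/s

1.34 m/s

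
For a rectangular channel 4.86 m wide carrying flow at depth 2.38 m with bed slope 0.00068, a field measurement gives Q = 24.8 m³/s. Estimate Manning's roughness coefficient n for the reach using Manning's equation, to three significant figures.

A = b·y = 4.86 × 2.38 = 11.57 m²
P = b + 2y = 4.86 + 2×2.38 = 9.620 m
R = A/P = 11.57/9.620 = 1.202 m
n = (1/Q)·A·R^(2/3)·S^(1/2) = (1/24.8) × 11.57 × 1.131 × 0.02608 = 0.01375

0.0138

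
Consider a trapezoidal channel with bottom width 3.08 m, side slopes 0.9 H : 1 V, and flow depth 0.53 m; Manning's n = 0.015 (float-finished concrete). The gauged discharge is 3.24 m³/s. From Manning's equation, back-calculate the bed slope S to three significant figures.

A = (b + z·y)·y = (3.08 + 0.9×0.53)×0.53 = 1.885 m²
P = b + 2y√(1+z²) = 3.08 + 2×0.53×√(1+0.9²) = 4.506 m
R = A/P = 1.885/4.506 = 0.4184 m
S = (Q·n / (1·A·R^(2/3)))² = (3.24×0.015 / (1×1.885×0.5594))² = 0.002124

0.00212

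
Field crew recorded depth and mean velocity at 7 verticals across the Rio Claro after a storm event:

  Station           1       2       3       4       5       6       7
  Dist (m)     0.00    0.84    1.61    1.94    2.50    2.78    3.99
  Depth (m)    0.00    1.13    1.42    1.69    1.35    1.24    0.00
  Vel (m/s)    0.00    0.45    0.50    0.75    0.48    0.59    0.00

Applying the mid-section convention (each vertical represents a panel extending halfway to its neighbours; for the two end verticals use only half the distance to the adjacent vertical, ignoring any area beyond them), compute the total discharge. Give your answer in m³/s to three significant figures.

2.18 m³/s

w_2 = (1.61 − 0.00)/2 = 0.805 m; q_2 = 0.45 × 1.13 × 0.805 = 0.4093 m³/s
w_3 = (1.94 − 0.84)/2 = 0.55 m; q_3 = 0.50 × 1.42 × 0.55 = 0.3905 m³/s
w_4 = (2.50 − 1.61)/2 = 0.445 m; q_4 = 0.75 × 1.69 × 0.445 = 0.5640 m³/s
w_5 = (2.78 − 1.94)/2 = 0.42 m; q_5 = 0.48 × 1.35 × 0.42 = 0.2722 m³/s
w_6 = (3.99 − 2.50)/2 = 0.745 m; q_6 = 0.59 × 1.24 × 0.745 = 0.5450 m³/s
Stations 1, 7 contribute zero (depth or velocity is 0).
Q = Σ qᵢ = 2.181 m³/s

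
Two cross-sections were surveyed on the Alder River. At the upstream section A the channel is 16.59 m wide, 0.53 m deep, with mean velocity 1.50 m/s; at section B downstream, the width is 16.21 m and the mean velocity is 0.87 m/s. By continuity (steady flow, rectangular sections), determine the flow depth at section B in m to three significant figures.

0.935 m

Q = A₁V₁ = (16.59×0.53) × 1.50 = 13.19 m³/s
d₂ = Q/(b₂ V₂) = 13.19/(16.21×0.87) = 0.9352 m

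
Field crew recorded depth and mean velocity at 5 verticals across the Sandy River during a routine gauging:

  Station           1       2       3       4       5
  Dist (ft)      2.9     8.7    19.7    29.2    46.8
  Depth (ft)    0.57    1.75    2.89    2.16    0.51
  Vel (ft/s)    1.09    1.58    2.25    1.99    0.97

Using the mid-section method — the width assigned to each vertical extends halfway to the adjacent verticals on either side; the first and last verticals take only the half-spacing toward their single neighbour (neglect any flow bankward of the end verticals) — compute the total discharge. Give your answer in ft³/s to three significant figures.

154 ft³/s

w_1 = (8.7 − 2.9)/2 = 2.9 ft; q_1 = 1.09 × 0.57 × 2.9 = 1.802 ft³/s
w_2 = (19.7 − 2.9)/2 = 8.4 ft; q_2 = 1.58 × 1.75 × 8.4 = 23.23 ft³/s
w_3 = (29.2 − 8.7)/2 = 10.25 ft; q_3 = 2.25 × 2.89 × 10.25 = 66.65 ft³/s
w_4 = (46.8 − 19.7)/2 = 13.55 ft; q_4 = 1.99 × 2.16 × 13.55 = 58.24 ft³/s
w_5 = (46.8 − 29.2)/2 = 8.8 ft; q_5 = 0.97 × 0.51 × 8.8 = 4.353 ft³/s
Q = Σ qᵢ = 154.3 ft³/s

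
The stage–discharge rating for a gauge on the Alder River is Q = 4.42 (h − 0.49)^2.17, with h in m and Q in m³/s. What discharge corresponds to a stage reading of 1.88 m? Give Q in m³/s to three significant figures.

Q = 4.42 × (1.88 − 0.49)^2.17 = 4.42 × 1.39^2.17 = 9.032 m³/s

9.03 m³/s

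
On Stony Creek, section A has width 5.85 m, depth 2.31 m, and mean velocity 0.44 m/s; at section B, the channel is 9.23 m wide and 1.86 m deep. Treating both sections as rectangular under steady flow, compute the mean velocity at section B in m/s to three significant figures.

Q = A₁V₁ = (5.85×2.31) × 0.44 = 5.946 m³/s
A₂ = 9.23 × 1.86 = 17.17 m²
V₂ = Q/A₂ = 5.946/17.17 = 0.3463 m/s

0.346 m/s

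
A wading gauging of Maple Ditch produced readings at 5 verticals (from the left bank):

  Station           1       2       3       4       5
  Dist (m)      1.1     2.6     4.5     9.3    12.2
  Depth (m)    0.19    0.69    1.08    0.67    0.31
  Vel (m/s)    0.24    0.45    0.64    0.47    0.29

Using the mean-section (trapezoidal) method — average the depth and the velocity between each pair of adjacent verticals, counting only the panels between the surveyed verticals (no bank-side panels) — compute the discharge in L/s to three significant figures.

Panel 1-2: Δb = 1.5 m, d̄ = (0.19+0.69)/2 = 0.44, v̄ = (0.24+0.45)/2 = 0.345 → q = 1.5×0.44×0.345 = 0.2277 m³/s
Panel 2-3: Δb = 1.9 m, d̄ = (0.69+1.08)/2 = 0.885, v̄ = (0.45+0.64)/2 = 0.545 → q = 1.9×0.885×0.545 = 0.9164 m³/s
Panel 3-4: Δb = 4.8 m, d̄ = (1.08+0.67)/2 = 0.875, v̄ = (0.64+0.47)/2 = 0.555 → q = 4.8×0.875×0.555 = 2.331 m³/s
Panel 4-5: Δb = 2.9 m, d̄ = (0.67+0.31)/2 = 0.49, v̄ = (0.47+0.29)/2 = 0.38 → q = 2.9×0.49×0.38 = 0.5400 m³/s
Q = Σ q = 4.015 m³/s
= 4.015 × 1000 = 4015 L/s

4020 L/s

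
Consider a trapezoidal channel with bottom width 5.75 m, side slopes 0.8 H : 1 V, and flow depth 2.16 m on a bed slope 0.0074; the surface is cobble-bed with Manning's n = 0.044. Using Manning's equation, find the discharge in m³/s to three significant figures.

A = (b + z·y)·y = (5.75 + 0.8×2.16)×2.16 = 16.15 m²
P = b + 2y√(1+z²) = 5.75 + 2×2.16×√(1+0.8²) = 11.28 m
R = A/P = 16.15/11.28 = 1.432 m
Q = (1/n)·A·R^(2/3)·S^(1/2) = (1/0.044) × 16.15 × 1.432^(2/3) × 0.0074^(1/2) = 40.11 m³/s

40.1 m³/s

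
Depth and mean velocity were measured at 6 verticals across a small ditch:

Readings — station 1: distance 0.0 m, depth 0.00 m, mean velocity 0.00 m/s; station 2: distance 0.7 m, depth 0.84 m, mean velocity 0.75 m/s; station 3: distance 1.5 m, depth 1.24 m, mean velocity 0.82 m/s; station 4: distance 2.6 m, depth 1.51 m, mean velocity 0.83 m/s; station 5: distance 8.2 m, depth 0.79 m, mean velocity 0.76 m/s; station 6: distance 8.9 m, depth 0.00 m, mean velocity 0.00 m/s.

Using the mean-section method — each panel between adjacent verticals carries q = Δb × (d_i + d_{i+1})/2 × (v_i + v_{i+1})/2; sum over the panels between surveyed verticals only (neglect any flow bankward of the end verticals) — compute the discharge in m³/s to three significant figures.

Panel 1-2: Δb = 0.7 m, d̄ = (0.00+0.84)/2 = 0.42, v̄ = (0.00+0.75)/2 = 0.375 → q = 0.7×0.42×0.375 = 0.1103 m³/s
Panel 2-3: Δb = 0.8 m, d̄ = (0.84+1.24)/2 = 1.04, v̄ = (0.75+0.82)/2 = 0.785 → q = 0.8×1.04×0.785 = 0.6531 m³/s
Panel 3-4: Δb = 1.1 m, d̄ = (1.24+1.51)/2 = 1.375, v̄ = (0.82+0.83)/2 = 0.825 → q = 1.1×1.375×0.825 = 1.248 m³/s
Panel 4-5: Δb = 5.6 m, d̄ = (1.51+0.79)/2 = 1.15, v̄ = (0.83+0.76)/2 = 0.795 → q = 5.6×1.15×0.795 = 5.120 m³/s
Panel 5-6: Δb = 0.7 m, d̄ = (0.79+0.00)/2 = 0.395, v̄ = (0.76+0.00)/2 = 0.38 → q = 0.7×0.395×0.38 = 0.1051 m³/s
Q = Σ q = 7.236 m³/s

7.24 m³/s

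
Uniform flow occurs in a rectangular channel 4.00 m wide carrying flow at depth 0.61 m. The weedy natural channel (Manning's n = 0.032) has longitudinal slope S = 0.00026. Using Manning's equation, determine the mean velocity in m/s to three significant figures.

0.303 m/s

A = b·y = 4.00 × 0.61 = 2.440 m²
P = b + 2y = 4.00 + 2×0.61 = 5.220 m
R = A/P = 2.440/5.220 = 0.4674 m
Q = (1/n)·A·R^(2/3)·S^(1/2) = (1/0.032) × 2.440 × 0.4674^(2/3) × 0.00026^(1/2) = 0.7405 m³/s
V = Q/A = 0.7405/2.440 = 0.3035 m/s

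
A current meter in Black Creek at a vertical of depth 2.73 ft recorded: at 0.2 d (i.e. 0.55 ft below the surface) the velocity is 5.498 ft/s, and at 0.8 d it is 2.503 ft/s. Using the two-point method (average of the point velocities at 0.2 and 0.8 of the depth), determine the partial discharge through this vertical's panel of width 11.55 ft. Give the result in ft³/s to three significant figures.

v̄ = (5.498 + 2.503) / 2 = 4.001 ft/s
q = v̄ × d × w = 4.001 × 2.73 × 11.55 = 126.1 ft³/s

126 ft³/s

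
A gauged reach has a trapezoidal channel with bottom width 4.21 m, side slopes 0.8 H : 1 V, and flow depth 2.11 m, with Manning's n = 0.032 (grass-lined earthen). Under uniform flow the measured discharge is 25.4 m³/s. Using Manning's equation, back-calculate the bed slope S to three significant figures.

A = (b + z·y)·y = (4.21 + 0.8×2.11)×2.11 = 12.44 m²
P = b + 2y√(1+z²) = 4.21 + 2×2.11×√(1+0.8²) = 9.614 m
R = A/P = 12.44/9.614 = 1.294 m
S = (Q·n / (1·A·R^(2/3)))² = (25.4×0.032 / (1×12.44×1.188))² = 0.003024

0.00302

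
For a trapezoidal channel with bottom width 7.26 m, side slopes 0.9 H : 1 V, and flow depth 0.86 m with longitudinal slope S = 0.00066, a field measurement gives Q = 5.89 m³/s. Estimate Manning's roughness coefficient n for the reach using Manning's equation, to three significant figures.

A = (b + z·y)·y = (7.26 + 0.9×0.86)×0.86 = 6.909 m²
P = b + 2y√(1+z²) = 7.26 + 2×0.86×√(1+0.9²) = 9.574 m
R = A/P = 6.909/9.574 = 0.7217 m
n = (1/Q)·A·R^(2/3)·S^(1/2) = (1/5.89) × 6.909 × 0.8046 × 0.02569 = 0.02425

0.0242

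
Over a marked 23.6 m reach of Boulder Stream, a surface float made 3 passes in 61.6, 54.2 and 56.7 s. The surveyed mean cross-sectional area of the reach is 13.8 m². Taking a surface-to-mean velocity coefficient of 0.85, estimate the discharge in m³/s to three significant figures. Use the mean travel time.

t̄ = (61.6 + 54.2 + 56.7) / 3 = 57.5 s
v_surface = L / t̄ = 23.6 / 57.5 = 0.4104 m/s
v_mean = 0.85 × 0.4104 = 0.3489 m/s
Q = A × v_mean = 13.8 × 0.3489 = 4.814 m³/s

4.81 m³/s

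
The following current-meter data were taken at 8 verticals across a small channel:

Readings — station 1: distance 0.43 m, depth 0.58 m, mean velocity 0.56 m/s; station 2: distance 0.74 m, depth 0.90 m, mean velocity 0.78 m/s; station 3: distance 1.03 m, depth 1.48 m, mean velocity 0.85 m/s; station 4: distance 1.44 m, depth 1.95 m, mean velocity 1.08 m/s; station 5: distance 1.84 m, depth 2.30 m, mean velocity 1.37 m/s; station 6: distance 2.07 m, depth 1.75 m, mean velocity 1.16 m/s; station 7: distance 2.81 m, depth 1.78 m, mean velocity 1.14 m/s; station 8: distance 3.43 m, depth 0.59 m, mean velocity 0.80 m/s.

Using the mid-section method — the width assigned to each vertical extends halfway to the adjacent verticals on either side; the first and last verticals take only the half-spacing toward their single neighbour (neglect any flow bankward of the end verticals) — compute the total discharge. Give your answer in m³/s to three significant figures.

5.06 m³/s

w_1 = (0.74 − 0.43)/2 = 0.155 m; q_1 = 0.56 × 0.58 × 0.155 = 0.05034 m³/s
w_2 = (1.03 − 0.43)/2 = 0.3 m; q_2 = 0.78 × 0.90 × 0.3 = 0.2106 m³/s
w_3 = (1.44 − 0.74)/2 = 0.35 m; q_3 = 0.85 × 1.48 × 0.35 = 0.4403 m³/s
w_4 = (1.84 − 1.03)/2 = 0.405 m; q_4 = 1.08 × 1.95 × 0.405 = 0.8529 m³/s
w_5 = (2.07 − 1.44)/2 = 0.315 m; q_5 = 1.37 × 2.30 × 0.315 = 0.9926 m³/s
w_6 = (2.81 − 1.84)/2 = 0.485 m; q_6 = 1.16 × 1.75 × 0.485 = 0.9846 m³/s
w_7 = (3.43 − 2.07)/2 = 0.68 m; q_7 = 1.14 × 1.78 × 0.68 = 1.380 m³/s
w_8 = (3.43 − 2.81)/2 = 0.31 m; q_8 = 0.80 × 0.59 × 0.31 = 0.1463 m³/s
Q = Σ qᵢ = 5.057 m³/s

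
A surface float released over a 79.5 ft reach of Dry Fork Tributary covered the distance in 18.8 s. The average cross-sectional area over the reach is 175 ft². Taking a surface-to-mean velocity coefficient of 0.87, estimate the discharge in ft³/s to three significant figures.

644 ft³/s

v_surface = L / t̄ = 79.5 / 18.8 = 4.229 ft/s
v_mean = 0.87 × 4.229 = 3.679 ft/s
Q = A × v_mean = 175 × 3.679 = 643.8 ft³/s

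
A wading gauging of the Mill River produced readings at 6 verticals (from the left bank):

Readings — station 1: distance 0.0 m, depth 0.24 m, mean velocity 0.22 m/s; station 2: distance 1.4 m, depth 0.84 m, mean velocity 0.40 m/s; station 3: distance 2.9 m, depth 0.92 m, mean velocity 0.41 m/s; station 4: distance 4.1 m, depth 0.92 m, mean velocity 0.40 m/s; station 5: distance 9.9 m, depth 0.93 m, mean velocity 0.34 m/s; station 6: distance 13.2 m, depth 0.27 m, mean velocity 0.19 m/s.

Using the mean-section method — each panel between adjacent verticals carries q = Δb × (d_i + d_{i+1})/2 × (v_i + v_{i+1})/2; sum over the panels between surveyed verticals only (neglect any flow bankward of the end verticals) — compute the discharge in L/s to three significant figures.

3730 L/s

Panel 1-2: Δb = 1.4 m, d̄ = (0.24+0.84)/2 = 0.54, v̄ = (0.22+0.40)/2 = 0.31 → q = 1.4×0.54×0.31 = 0.2344 m³/s
Panel 2-3: Δb = 1.5 m, d̄ = (0.84+0.92)/2 = 0.88, v̄ = (0.40+0.41)/2 = 0.405 → q = 1.5×0.88×0.405 = 0.5346 m³/s
Panel 3-4: Δb = 1.2 m, d̄ = (0.92+0.92)/2 = 0.92, v̄ = (0.41+0.40)/2 = 0.405 → q = 1.2×0.92×0.405 = 0.4471 m³/s
Panel 4-5: Δb = 5.8 m, d̄ = (0.92+0.93)/2 = 0.925, v̄ = (0.40+0.34)/2 = 0.37 → q = 5.8×0.925×0.37 = 1.985 m³/s
Panel 5-6: Δb = 3.3 m, d̄ = (0.93+0.27)/2 = 0.6, v̄ = (0.34+0.19)/2 = 0.265 → q = 3.3×0.6×0.265 = 0.5247 m³/s
Q = Σ q = 3.726 m³/s
= 3.726 × 1000 = 3726 L/s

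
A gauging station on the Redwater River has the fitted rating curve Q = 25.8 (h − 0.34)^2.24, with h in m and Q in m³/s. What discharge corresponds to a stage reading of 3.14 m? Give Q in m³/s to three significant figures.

259 m³/s

Q = 25.8 × (3.14 − 0.34)^2.24 = 25.8 × 2.8^2.24 = 259.0 m³/s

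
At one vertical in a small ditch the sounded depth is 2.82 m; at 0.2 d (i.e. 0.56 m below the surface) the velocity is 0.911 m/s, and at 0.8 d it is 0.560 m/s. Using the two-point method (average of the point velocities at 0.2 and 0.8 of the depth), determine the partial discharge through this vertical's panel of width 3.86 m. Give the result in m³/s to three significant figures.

v̄ = (0.911 + 0.560) / 2 = 0.7355 m/s
q = v̄ × d × w = 0.7355 × 2.82 × 3.86 = 8.006 m³/s

8.01 m³/s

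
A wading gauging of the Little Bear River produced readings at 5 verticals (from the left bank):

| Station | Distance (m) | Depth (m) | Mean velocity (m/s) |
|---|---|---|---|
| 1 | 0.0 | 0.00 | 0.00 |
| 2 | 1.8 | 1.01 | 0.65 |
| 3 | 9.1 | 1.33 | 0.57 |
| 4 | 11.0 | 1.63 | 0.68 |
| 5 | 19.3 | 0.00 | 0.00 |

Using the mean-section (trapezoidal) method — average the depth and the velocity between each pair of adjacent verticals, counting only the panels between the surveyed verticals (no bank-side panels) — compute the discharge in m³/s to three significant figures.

Panel 1-2: Δb = 1.8 m, d̄ = (0.00+1.01)/2 = 0.505, v̄ = (0.00+0.65)/2 = 0.325 → q = 1.8×0.505×0.325 = 0.2954 m³/s
Panel 2-3: Δb = 7.3 m, d̄ = (1.01+1.33)/2 = 1.17, v̄ = (0.65+0.57)/2 = 0.61 → q = 7.3×1.17×0.61 = 5.210 m³/s
Panel 3-4: Δb = 1.9 m, d̄ = (1.33+1.63)/2 = 1.48, v̄ = (0.57+0.68)/2 = 0.625 → q = 1.9×1.48×0.625 = 1.758 m³/s
Panel 4-5: Δb = 8.3 m, d̄ = (1.63+0.00)/2 = 0.815, v̄ = (0.68+0.00)/2 = 0.34 → q = 8.3×0.815×0.34 = 2.300 m³/s
Q = Σ q = 9.563 m³/s

9.56 m³/s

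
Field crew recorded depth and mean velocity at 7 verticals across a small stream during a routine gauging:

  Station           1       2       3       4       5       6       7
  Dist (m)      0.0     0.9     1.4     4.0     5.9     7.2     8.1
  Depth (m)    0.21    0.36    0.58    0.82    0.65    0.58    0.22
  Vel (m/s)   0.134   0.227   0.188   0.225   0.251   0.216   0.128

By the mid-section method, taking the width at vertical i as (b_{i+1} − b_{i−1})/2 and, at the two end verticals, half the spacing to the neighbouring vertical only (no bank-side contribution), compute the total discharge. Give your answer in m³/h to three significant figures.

w_1 = (0.9 − 0.0)/2 = 0.45 m; q_1 = 0.134 × 0.21 × 0.45 = 0.01266 m³/s
w_2 = (1.4 − 0.0)/2 = 0.7 m; q_2 = 0.227 × 0.36 × 0.7 = 0.05720 m³/s
w_3 = (4.0 − 0.9)/2 = 1.55 m; q_3 = 0.188 × 0.58 × 1.55 = 0.1690 m³/s
w_4 = (5.9 − 1.4)/2 = 2.25 m; q_4 = 0.225 × 0.82 × 2.25 = 0.4151 m³/s
w_5 = (7.2 − 4.0)/2 = 1.6 m; q_5 = 0.251 × 0.65 × 1.6 = 0.2610 m³/s
w_6 = (8.1 − 5.9)/2 = 1.1 m; q_6 = 0.216 × 0.58 × 1.1 = 0.1378 m³/s
w_7 = (8.1 − 7.2)/2 = 0.45 m; q_7 = 0.128 × 0.22 × 0.45 = 0.01267 m³/s
Q = Σ qᵢ = 1.066 m³/s
= 1.066 × 3600 = 3836 m³/h

3840 m³/h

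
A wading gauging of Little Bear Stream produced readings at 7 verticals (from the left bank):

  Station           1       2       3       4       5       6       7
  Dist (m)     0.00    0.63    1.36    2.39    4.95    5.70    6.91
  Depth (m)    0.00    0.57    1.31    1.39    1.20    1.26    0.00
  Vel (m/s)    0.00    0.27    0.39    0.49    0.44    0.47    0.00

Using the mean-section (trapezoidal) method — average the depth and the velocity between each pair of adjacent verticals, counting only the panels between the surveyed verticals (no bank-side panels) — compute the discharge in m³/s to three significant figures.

3.00 m³/s

Panel 1-2: Δb = 0.63 m, d̄ = (0.00+0.57)/2 = 0.285, v̄ = (0.00+0.27)/2 = 0.135 → q = 0.63×0.285×0.135 = 0.02424 m³/s
Panel 2-3: Δb = 0.73 m, d̄ = (0.57+1.31)/2 = 0.94, v̄ = (0.27+0.39)/2 = 0.33 → q = 0.73×0.94×0.33 = 0.2264 m³/s
Panel 3-4: Δb = 1.03 m, d̄ = (1.31+1.39)/2 = 1.35, v̄ = (0.39+0.49)/2 = 0.44 → q = 1.03×1.35×0.44 = 0.6118 m³/s
Panel 4-5: Δb = 2.56 m, d̄ = (1.39+1.20)/2 = 1.295, v̄ = (0.49+0.44)/2 = 0.465 → q = 2.56×1.295×0.465 = 1.542 m³/s
Panel 5-6: Δb = 0.75 m, d̄ = (1.20+1.26)/2 = 1.23, v̄ = (0.44+0.47)/2 = 0.455 → q = 0.75×1.23×0.455 = 0.4197 m³/s
Panel 6-7: Δb = 1.21 m, d̄ = (1.26+0.00)/2 = 0.63, v̄ = (0.47+0.00)/2 = 0.235 → q = 1.21×0.63×0.235 = 0.1791 m³/s
Q = Σ q = 3.003 m³/s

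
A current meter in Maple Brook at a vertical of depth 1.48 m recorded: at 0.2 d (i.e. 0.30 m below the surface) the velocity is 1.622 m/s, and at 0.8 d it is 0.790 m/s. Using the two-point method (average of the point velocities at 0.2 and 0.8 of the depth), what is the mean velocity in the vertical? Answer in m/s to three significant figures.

v̄ = (1.622 + 0.790) / 2 = 1.206 m/s

1.21 m/s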